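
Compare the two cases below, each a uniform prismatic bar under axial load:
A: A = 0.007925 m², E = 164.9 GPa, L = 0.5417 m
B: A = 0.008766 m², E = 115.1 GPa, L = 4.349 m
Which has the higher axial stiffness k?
Model: a uniform prismatic bar under axial load, so k = (A·E) / L (SI units).
  A: k = (0.007925 × (1.649 × 10¹¹)) / 0.5417 = 2.412 × 10⁹ N/m = 2412 MN/m
  B: k = (0.008766 × (1.151 × 10¹¹)) / 4.349 = 2.32 × 10⁸ N/m = 232 MN/m
2412 MN/m > 232 MN/m, so A is larger.
Final answer: A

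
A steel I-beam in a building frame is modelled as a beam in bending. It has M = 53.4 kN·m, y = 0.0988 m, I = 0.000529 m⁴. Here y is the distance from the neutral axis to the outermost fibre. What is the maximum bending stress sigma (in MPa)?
Model: a beam in bending, so sigma = (M·y) / I.
Convert to SI units:
  M = 53.4 kN·m = 53400 N·m
Substitute:
  sigma = (53400 × 0.0988) / 0.000529
  sigma = 9.973 × 10⁶ Pa
Convert: sigma = 9.973 × 10⁶ Pa = 9.973 MPa
Final answer: sigma = 9.973 MPa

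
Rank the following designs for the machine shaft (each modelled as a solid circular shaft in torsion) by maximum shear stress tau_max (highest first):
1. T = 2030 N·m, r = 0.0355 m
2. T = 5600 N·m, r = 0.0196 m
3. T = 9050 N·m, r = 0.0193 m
Model: a solid circular shaft in torsion, so tau_max = (2·T) / (π·r^3) (SI units).
  Case 1: tau_max = (2 × 2030) / (π × 0.0355^3) = 2.889 × 10⁷ Pa = 28.89 MPa
  Case 2: tau_max = (2 × 5600) / (π × 0.0196^3) = 4.735 × 10⁸ Pa = 473.5 MPa
  Case 3: tau_max = (2 × 9050) / (π × 0.0193^3) = 8.014 × 10⁸ Pa = 801.4 MPa
Ordering: 801.4 MPa (case 3) > 473.5 MPa (case 2) > 28.89 MPa (case 1)
Final answer: 3, 2, 1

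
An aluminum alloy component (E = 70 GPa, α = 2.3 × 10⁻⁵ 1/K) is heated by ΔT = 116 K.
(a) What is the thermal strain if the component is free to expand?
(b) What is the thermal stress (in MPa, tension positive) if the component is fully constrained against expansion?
(a) Free thermal strain ε_th = α·ΔT = (2.3 × 10⁻⁵) × 116 = 0.002668
(b) Fully constrained, the expansion is suppressed, so σ = -E·α·ΔT. Convert E = 70 GPa = 7 × 10¹⁰ Pa.
  σ = -(7 × 10¹⁰) × (2.3 × 10⁻⁵) × 116 = -1.868 × 10⁸ Pa = -186.8 MPa (compressive)
Final answer: (a) ε_th = 0.002668, (b) σ = -186.8 MPa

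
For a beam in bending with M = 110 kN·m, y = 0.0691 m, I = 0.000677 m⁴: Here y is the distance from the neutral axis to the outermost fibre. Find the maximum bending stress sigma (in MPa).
Model: a beam in bending, so sigma = (M·y) / I.
Convert to SI units:
  M = 110 kN·m = 110000 N·m
Substitute:
  sigma = (110000 × 0.0691) / 0.000677
  sigma = 1.123 × 10⁷ Pa
Convert: sigma = 1.123 × 10⁷ Pa = 11.23 MPa
Final answer: sigma = 11.23 MPa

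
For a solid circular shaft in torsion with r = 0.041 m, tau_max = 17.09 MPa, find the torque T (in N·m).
Model: a solid circular shaft in torsion, so tau_max = (2·T) / (π·r^3).
Solve for T: T = (π·tau_max·r^3) / 2.
Convert to SI units:
  tau_max = 17.09 MPa = 1.709 × 10⁷ Pa
Substitute:
  T = (π × (1.709 × 10⁷) × 0.041^3) / 2
  T = 1850 N·m
Final answer: T = 1850 N·m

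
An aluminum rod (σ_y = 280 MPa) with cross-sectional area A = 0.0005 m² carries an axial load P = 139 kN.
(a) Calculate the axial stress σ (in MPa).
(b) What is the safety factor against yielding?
(a) Axial stress σ = P/A. Convert P = 139 kN = 139000 N.
  σ = 139000 / 0.0005 = 2.78 × 10⁸ Pa = 278 MPa
(b) Safety factor SF = σ_y/σ = 280 / 278 = 1.007
Final answer: (a) σ = 278 MPa, (b) SF = 1.007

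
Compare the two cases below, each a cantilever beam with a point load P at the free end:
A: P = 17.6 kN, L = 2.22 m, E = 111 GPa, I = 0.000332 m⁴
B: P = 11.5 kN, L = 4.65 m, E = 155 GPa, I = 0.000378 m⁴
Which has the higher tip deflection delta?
Model: a cantilever beam with a point load P at the free end, so delta = (P·L^3) / (3·E·I) (SI units).
  A: delta = (17600 × 2.22^3) / (3 × (1.11 × 10¹¹) × 0.000332) = 0.001742 m = 1.742 mm
  B: delta = (11500 × 4.65^3) / (3 × (1.55 × 10¹¹) × 0.000378) = 0.006578 m = 6.578 mm
6.578 mm > 1.742 mm, so B is larger.
Final answer: B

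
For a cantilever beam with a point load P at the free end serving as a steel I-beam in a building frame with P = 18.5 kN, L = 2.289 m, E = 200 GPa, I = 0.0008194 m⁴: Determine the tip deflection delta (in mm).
Model: a cantilever beam with a point load P at the free end, so delta = (P·L^3) / (3·E·I).
Convert to SI units:
  P = 18.5 kN = 18500 N
  E = 200 GPa = 2 × 10¹¹ Pa
Substitute:
  delta = (18500 × 2.289^3) / (3 × (2 × 10¹¹) × 0.0008194)
  delta = 0.0004513 m
Convert: delta = 0.0004513 m = 0.4513 mm
Final answer: delta = 0.4513 mm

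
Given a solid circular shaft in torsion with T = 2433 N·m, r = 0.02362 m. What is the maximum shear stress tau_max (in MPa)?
Model: a solid circular shaft in torsion, so tau_max = (2·T) / (π·r^3).
Substitute:
  tau_max = (2 × 2433) / (π × 0.02362^3)
  tau_max = 1.175 × 10⁸ Pa
Convert: tau_max = 1.175 × 10⁸ Pa = 117.5 MPa
Final answer: tau_max = 117.5 MPa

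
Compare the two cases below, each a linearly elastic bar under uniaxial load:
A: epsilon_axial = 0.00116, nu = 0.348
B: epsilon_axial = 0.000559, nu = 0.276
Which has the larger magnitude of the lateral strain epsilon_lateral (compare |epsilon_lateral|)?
Model: a linearly elastic bar under uniaxial load, so epsilon_lateral = -nu·epsilon_axial (SI units).
  A: epsilon_lateral = -(0.348 × 0.00116) = -0.0004037
  B: epsilon_lateral = -(0.276 × 0.000559) = -0.0001543
|epsilon_lateral|: A = 0.0004037, B = 0.0001543, so A is larger in magnitude.
Final answer: A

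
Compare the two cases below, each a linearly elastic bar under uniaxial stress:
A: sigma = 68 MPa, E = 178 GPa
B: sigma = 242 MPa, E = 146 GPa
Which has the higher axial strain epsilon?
Model: a linearly elastic bar under uniaxial stress, so epsilon = sigma / E (SI units).
  A: epsilon = (6.8 × 10⁷) / (1.78 × 10¹¹) = 0.000382
  B: epsilon = (2.42 × 10⁸) / (1.46 × 10¹¹) = 0.001658
0.001658 > 0.000382, so B is larger.
Final answer: B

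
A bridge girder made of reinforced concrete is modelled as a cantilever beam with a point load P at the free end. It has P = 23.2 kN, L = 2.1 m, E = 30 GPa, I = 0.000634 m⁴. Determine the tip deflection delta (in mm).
Model: a cantilever beam with a point load P at the free end, so delta = (P·L^3) / (3·E·I).
Convert to SI units:
  P = 23.2 kN = 23200 N
  E = 30 GPa = 3 × 10¹⁰ Pa
Substitute:
  delta = (23200 × 2.1^3) / (3 × (3 × 10¹⁰) × 0.000634)
  delta = 0.003765 m
Convert: delta = 0.003765 m = 3.765 mm
Final answer: delta = 3.765 mm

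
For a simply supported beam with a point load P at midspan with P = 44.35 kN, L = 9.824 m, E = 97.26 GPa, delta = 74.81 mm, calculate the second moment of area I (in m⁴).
Model: a simply supported beam with a point load P at midspan, so delta = (P·L^3) / (48·E·I).
Solve for I: I = (P·L^3) / (48·delta·E).
Convert to SI units:
  P = 44.35 kN = 44350 N
  E = 97.26 GPa = 9.726 × 10¹⁰ Pa
  delta = 74.81 mm = 0.07481 m
Substitute:
  I = (44350 × 9.824^3) / (48 × 0.07481 × (9.726 × 10¹⁰))
  I = 0.0001204 m⁴
Final answer: I = 0.0001204 m⁴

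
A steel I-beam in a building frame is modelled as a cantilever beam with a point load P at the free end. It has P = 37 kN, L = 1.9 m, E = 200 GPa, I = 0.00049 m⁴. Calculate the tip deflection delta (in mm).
Model: a cantilever beam with a point load P at the free end, so delta = (P·L^3) / (3·E·I).
Convert to SI units:
  P = 37 kN = 37000 N
  E = 200 GPa = 2 × 10¹¹ Pa
Substitute:
  delta = (37000 × 1.9^3) / (3 × (2 × 10¹¹) × 0.00049)
  delta = 0.0008632 m
Convert: delta = 0.0008632 m = 0.8632 mm
Final answer: delta = 0.8632 mm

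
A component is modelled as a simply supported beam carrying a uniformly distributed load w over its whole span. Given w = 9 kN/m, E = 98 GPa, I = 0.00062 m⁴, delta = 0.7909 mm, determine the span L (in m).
Model: a simply supported beam carrying a uniformly distributed load w over its whole span, so delta = (5·w·L^4) / (384·E·I).
Solve for L: L = ((384·delta·E·I) / (5·w))^(1/4).
Convert to SI units:
  w = 9 kN/m = 9000 N/m
  E = 98 GPa = 9.8 × 10¹⁰ Pa
  delta = 0.7909 mm = 0.0007909 m
Substitute:
  L = ((384 × 0.0007909 × (9.8 × 10¹⁰) × 0.00062) / (5 × 9000))^(1/4)
  L = 4.5 m
Final answer: L = 4.5 m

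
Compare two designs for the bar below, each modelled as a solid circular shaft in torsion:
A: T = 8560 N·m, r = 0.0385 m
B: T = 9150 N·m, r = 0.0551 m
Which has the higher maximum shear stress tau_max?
Model: a solid circular shaft in torsion, so tau_max = (2·T) / (π·r^3) (SI units).
  A: tau_max = (2 × 8560) / (π × 0.0385^3) = 9.549 × 10⁷ Pa = 95.49 MPa
  B: tau_max = (2 × 9150) / (π × 0.0551^3) = 3.482 × 10⁷ Pa = 34.82 MPa
95.49 MPa > 34.82 MPa, so A is larger.
Final answer: A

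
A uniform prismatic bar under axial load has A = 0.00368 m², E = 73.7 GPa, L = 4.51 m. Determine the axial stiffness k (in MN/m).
Model: a uniform prismatic bar under axial load, so k = (A·E) / L.
Convert to SI units:
  E = 73.7 GPa = 7.37 × 10¹⁰ Pa
Substitute:
  k = (0.00368 × (7.37 × 10¹⁰)) / 4.51
  k = 6.014 × 10⁷ N/m
Convert: k = 6.014 × 10⁷ N/m = 60.14 MN/m
Final answer: k = 60.14 MN/m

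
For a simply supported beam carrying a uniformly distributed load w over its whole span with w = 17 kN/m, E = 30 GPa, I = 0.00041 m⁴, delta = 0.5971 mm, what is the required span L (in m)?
Model: a simply supported beam carrying a uniformly distributed load w over its whole span, so delta = (5·w·L^4) / (384·E·I).
Solve for L: L = ((384·delta·E·I) / (5·w))^(1/4).
Convert to SI units:
  w = 17 kN/m = 17000 N/m
  E = 30 GPa = 3 × 10¹⁰ Pa
  delta = 0.5971 mm = 0.0005971 m
Substitute:
  L = ((384 × 0.0005971 × (3 × 10¹⁰) × 0.00041) / (5 × 17000))^(1/4)
  L = 2.4 m
Final answer: L = 2.4 m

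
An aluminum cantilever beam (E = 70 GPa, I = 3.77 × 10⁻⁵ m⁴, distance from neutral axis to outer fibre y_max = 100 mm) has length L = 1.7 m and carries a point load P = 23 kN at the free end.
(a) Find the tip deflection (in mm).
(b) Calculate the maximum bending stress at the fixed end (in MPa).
(a) Tip deflection of a cantilever with an end point load: δ = P·L^3 / (3·E·I). Convert P = 23 kN = 23000 N, E = 70 GPa = 7 × 10¹⁰ Pa.
  δ = (23000 × 1.7^3) / (3 × (7 × 10¹⁰) × (3.77 × 10⁻⁵)) = 0.01427 m = 14.27 mm
(b) Maximum bending moment at the fixed end: M = P·L = 23000 × 1.7 = 39100 N·m. Convert y_max = 100 mm = 0.1 m.
  σ = M·y_max / I = (39100 × 0.1) / (3.77 × 10⁻⁵) = 1.037 × 10⁸ Pa = 103.7 MPa
Final answer: (a) δ = 14.27 mm, (b) σ = 103.7 MPa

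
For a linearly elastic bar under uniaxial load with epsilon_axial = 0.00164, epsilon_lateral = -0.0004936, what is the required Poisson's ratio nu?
Model: a linearly elastic bar under uniaxial load, so epsilon_lateral = -nu·epsilon_axial.
Solve for nu: nu = -epsilon_lateral / epsilon_axial.
Substitute:
  nu = -(-0.0004936) / 0.00164
  nu = 0.301
Final answer: nu = 0.301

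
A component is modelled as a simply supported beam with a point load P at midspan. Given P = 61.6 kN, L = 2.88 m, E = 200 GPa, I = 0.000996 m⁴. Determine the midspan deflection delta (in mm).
Model: a simply supported beam with a point load P at midspan, so delta = (P·L^3) / (48·E·I).
Convert to SI units:
  P = 61.6 kN = 61600 N
  E = 200 GPa = 2 × 10¹¹ Pa
Substitute:
  delta = (61600 × 2.88^3) / (48 × (2 × 10¹¹) × 0.000996)
  delta = 0.0001539 m
Convert: delta = 0.0001539 m = 0.1539 mm
Final answer: delta = 0.1539 mm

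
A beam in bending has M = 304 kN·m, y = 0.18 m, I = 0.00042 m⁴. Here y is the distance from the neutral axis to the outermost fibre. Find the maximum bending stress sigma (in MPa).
Model: a beam in bending, so sigma = (M·y) / I.
Convert to SI units:
  M = 304 kN·m = 304000 N·m
Substitute:
  sigma = (304000 × 0.18) / 0.00042
  sigma = 1.303 × 10⁸ Pa
Convert: sigma = 1.303 × 10⁸ Pa = 130.3 MPa
Final answer: sigma = 130.3 MPa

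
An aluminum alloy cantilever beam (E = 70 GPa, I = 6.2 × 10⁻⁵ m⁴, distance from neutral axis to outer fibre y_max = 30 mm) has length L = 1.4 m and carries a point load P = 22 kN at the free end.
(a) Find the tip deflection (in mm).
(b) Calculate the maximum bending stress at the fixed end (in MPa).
(a) Tip deflection of a cantilever with an end point load: δ = P·L^3 / (3·E·I). Convert P = 22 kN = 22000 N, E = 70 GPa = 7 × 10¹⁰ Pa.
  δ = (22000 × 1.4^3) / (3 × (7 × 10¹⁰) × (6.2 × 10⁻⁵)) = 0.004637 m = 4.637 mm
(b) Maximum bending moment at the fixed end: M = P·L = 22000 × 1.4 = 30800 N·m. Convert y_max = 30 mm = 0.03 m.
  σ = M·y_max / I = (30800 × 0.03) / (6.2 × 10⁻⁵) = 1.49 × 10⁷ Pa = 14.9 MPa
Final answer: (a) δ = 4.637 mm, (b) σ = 14.9 MPa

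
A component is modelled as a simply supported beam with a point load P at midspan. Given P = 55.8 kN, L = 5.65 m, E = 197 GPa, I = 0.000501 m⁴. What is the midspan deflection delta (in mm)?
Model: a simply supported beam with a point load P at midspan, so delta = (P·L^3) / (48·E·I).
Convert to SI units:
  P = 55.8 kN = 55800 N
  E = 197 GPa = 1.97 × 10¹¹ Pa
Substitute:
  delta = (55800 × 5.65^3) / (48 × (1.97 × 10¹¹) × 0.000501)
  delta = 0.002124 m
Convert: delta = 0.002124 m = 2.124 mm
Final answer: delta = 2.124 mm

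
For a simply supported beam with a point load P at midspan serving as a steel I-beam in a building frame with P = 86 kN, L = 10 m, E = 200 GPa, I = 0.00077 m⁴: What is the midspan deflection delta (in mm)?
Model: a simply supported beam with a point load P at midspan, so delta = (P·L^3) / (48·E·I).
Convert to SI units:
  P = 86 kN = 86000 N
  E = 200 GPa = 2 × 10¹¹ Pa
Substitute:
  delta = (86000 × 10^3) / (48 × (2 × 10¹¹) × 0.00077)
  delta = 0.01163 m
Convert: delta = 0.01163 m = 11.63 mm
Final answer: delta = 11.63 mm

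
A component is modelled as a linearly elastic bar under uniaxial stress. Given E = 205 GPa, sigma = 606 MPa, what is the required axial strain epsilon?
Model: a linearly elastic bar under uniaxial stress, so sigma = E·epsilon.
Solve for epsilon: epsilon = sigma / E.
Convert to SI units:
  E = 205 GPa = 2.05 × 10¹¹ Pa
  sigma = 606 MPa = 6.06 × 10⁸ Pa
Substitute:
  epsilon = (6.06 × 10⁸) / (2.05 × 10¹¹)
  epsilon = 0.002956
Final answer: epsilon = 0.002956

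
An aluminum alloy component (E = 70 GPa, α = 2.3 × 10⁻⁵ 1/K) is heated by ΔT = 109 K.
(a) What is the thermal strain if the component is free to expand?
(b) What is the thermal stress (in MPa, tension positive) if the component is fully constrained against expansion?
(a) Free thermal strain ε_th = α·ΔT = (2.3 × 10⁻⁵) × 109 = 0.002507
(b) Fully constrained, the expansion is suppressed, so σ = -E·α·ΔT. Convert E = 70 GPa = 7 × 10¹⁰ Pa.
  σ = -(7 × 10¹⁰) × (2.3 × 10⁻⁵) × 109 = -1.755 × 10⁸ Pa = -175.5 MPa (compressive)
Final answer: (a) ε_th = 0.002507, (b) σ = -175.5 MPa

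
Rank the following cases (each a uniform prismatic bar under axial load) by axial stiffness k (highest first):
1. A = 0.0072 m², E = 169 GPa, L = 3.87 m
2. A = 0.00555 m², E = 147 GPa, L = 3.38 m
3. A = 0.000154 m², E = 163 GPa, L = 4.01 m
Model: a uniform prismatic bar under axial load, so k = (A·E) / L (SI units).
  Case 1: k = (0.0072 × (1.69 × 10¹¹)) / 3.87 = 3.144 × 10⁸ N/m = 314.4 MN/m
  Case 2: k = (0.00555 × (1.47 × 10¹¹)) / 3.38 = 2.414 × 10⁸ N/m = 241.4 MN/m
  Case 3: k = (0.000154 × (1.63 × 10¹¹)) / 4.01 = 6.26 × 10⁶ N/m = 6.26 MN/m
Ordering: 314.4 MN/m (case 1) > 241.4 MN/m (case 2) > 6.26 MN/m (case 3)
Final answer: 1, 2, 3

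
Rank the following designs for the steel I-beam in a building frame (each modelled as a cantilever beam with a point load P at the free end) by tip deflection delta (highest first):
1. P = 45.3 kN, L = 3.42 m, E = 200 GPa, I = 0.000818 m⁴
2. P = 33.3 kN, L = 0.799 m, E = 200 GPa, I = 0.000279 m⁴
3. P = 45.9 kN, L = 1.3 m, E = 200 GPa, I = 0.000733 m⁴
Model: a cantilever beam with a point load P at the free end, so delta = (P·L^3) / (3·E·I) (SI units).
  Case 1: delta = (45300 × 3.42^3) / (3 × (2 × 10¹¹) × 0.000818) = 0.003692 m = 3.692 mm
  Case 2: delta = (33300 × 0.799^3) / (3 × (2 × 10¹¹) × 0.000279) = 0.0001015 m = 0.1015 mm
  Case 3: delta = (45900 × 1.3^3) / (3 × (2 × 10¹¹) × 0.000733) = 0.0002293 m = 0.2293 mm
Ordering: 3.692 mm (case 1) > 0.2293 mm (case 3) > 0.1015 mm (case 2)
Final answer: 1, 3, 2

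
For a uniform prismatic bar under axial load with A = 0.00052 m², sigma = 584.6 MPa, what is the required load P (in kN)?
Model: a uniform prismatic bar under axial load, so sigma = P / A.
Solve for P: P = sigma·A.
Convert to SI units:
  sigma = 584.6 MPa = 5.846 × 10⁸ Pa
Substitute:
  P = (5.846 × 10⁸) × 0.00052
  P = 304000 N
Convert: P = 304000 N = 304 kN
Final answer: P = 304 kN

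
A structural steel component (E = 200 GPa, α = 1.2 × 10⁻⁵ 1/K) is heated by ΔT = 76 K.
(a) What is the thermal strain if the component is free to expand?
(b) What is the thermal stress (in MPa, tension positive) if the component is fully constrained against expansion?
(a) Free thermal strain ε_th = α·ΔT = (1.2 × 10⁻⁵) × 76 = 0.000912
(b) Fully constrained, the expansion is suppressed, so σ = -E·α·ΔT. Convert E = 200 GPa = 2 × 10¹¹ Pa.
  σ = -(2 × 10¹¹) × (1.2 × 10⁻⁵) × 76 = -1.824 × 10⁸ Pa = -182.4 MPa (compressive)
Final answer: (a) ε_th = 0.000912, (b) σ = -182.4 MPa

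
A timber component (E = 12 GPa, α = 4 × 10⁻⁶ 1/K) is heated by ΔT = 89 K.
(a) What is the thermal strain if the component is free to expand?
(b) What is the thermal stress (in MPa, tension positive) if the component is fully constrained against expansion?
(a) Free thermal strain ε_th = α·ΔT = (4 × 10⁻⁶) × 89 = 0.000356
(b) Fully constrained, the expansion is suppressed, so σ = -E·α·ΔT. Convert E = 12 GPa = 1.2 × 10¹⁰ Pa.
  σ = -(1.2 × 10¹⁰) × (4 × 10⁻⁶) × 89 = -4.272 × 10⁶ Pa = -4.272 MPa (compressive)
Final answer: (a) ε_th = 0.000356, (b) σ = -4.272 MPa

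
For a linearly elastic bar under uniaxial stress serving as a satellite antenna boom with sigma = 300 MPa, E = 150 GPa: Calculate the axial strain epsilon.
Model: a linearly elastic bar under uniaxial stress, so epsilon = sigma / E.
Convert to SI units:
  sigma = 300 MPa = 3 × 10⁸ Pa
  E = 150 GPa = 1.5 × 10¹¹ Pa
Substitute:
  epsilon = (3 × 10⁸) / (1.5 × 10¹¹)
  epsilon = 0.002
Final answer: epsilon = 0.002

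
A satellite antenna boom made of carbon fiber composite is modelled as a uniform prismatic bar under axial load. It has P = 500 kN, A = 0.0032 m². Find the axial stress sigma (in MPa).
Model: a uniform prismatic bar under axial load, so sigma = P / A.
Convert to SI units:
  P = 500 kN = 500000 N
Substitute:
  sigma = 500000 / 0.0032
  sigma = 1.562 × 10⁸ Pa
Convert: sigma = 1.562 × 10⁸ Pa = 156.2 MPa
Final answer: sigma = 156.2 MPa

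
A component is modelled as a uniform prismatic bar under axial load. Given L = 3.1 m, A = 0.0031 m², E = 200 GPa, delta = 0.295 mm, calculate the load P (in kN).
Model: a uniform prismatic bar under axial load, so delta = (P·L) / (A·E).
Solve for P: P = (delta·A·E) / L.
Convert to SI units:
  E = 200 GPa = 2 × 10¹¹ Pa
  delta = 0.295 mm = 0.000295 m
Substitute:
  P = (0.000295 × 0.0031 × (2 × 10¹¹)) / 3.1
  P = 59000 N
Convert: P = 59000 N = 59 kN
Final answer: P = 59 kN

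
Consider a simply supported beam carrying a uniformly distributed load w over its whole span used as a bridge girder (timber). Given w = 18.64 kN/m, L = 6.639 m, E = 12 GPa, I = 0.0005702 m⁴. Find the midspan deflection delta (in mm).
Model: a simply supported beam carrying a uniformly distributed load w over its whole span, so delta = (5·w·L^4) / (384·E·I).
Convert to SI units:
  w = 18.64 kN/m = 18640 N/m
  E = 12 GPa = 1.2 × 10¹⁰ Pa
Substitute:
  delta = (5 × 18640 × 6.639^4) / (384 × (1.2 × 10¹⁰) × 0.0005702)
  delta = 0.06891 m
Convert: delta = 0.06891 m = 68.91 mm
Final answer: delta = 68.91 mm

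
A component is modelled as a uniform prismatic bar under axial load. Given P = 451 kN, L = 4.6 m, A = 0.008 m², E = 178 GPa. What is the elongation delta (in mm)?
Model: a uniform prismatic bar under axial load, so delta = (P·L) / (A·E).
Convert to SI units:
  P = 451 kN = 451000 N
  E = 178 GPa = 1.78 × 10¹¹ Pa
Substitute:
  delta = (451000 × 4.6) / (0.008 × (1.78 × 10¹¹))
  delta = 0.001457 m
Convert: delta = 0.001457 m = 1.457 mm
Final answer: delta = 1.457 mm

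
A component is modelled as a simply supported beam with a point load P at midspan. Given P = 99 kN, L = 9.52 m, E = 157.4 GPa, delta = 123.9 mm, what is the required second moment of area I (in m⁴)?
Model: a simply supported beam with a point load P at midspan, so delta = (P·L^3) / (48·E·I).
Solve for I: I = (P·L^3) / (48·delta·E).
Convert to SI units:
  P = 99 kN = 99000 N
  E = 157.4 GPa = 1.574 × 10¹¹ Pa
  delta = 123.9 mm = 0.1239 m
Substitute:
  I = (99000 × 9.52^3) / (48 × 0.1239 × (1.574 × 10¹¹))
  I = 9.125 × 10⁻⁵ m⁴
Final answer: I = 9.125 × 10⁻⁵ m⁴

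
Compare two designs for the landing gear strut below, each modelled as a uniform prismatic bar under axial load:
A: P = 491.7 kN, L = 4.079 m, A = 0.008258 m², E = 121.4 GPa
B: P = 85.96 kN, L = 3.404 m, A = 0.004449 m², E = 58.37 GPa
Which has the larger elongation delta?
Model: a uniform prismatic bar under axial load, so delta = (P·L) / (A·E) (SI units).
  A: delta = (491700 × 4.079) / (0.008258 × (1.214 × 10¹¹)) = 0.002001 m = 2.001 mm
  B: delta = (85960 × 3.404) / (0.004449 × (5.837 × 10¹⁰)) = 0.001127 m = 1.127 mm
2.001 mm > 1.127 mm, so A is larger.
Final answer: A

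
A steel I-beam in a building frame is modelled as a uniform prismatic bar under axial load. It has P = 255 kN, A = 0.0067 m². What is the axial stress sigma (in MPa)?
Model: a uniform prismatic bar under axial load, so sigma = P / A.
Convert to SI units:
  P = 255 kN = 255000 N
Substitute:
  sigma = 255000 / 0.0067
  sigma = 3.806 × 10⁷ Pa
Convert: sigma = 3.806 × 10⁷ Pa = 38.06 MPa
Final answer: sigma = 38.06 MPa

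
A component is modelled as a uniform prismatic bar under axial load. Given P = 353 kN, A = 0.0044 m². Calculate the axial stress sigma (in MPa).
Model: a uniform prismatic bar under axial load, so sigma = P / A.
Convert to SI units:
  P = 353 kN = 353000 N
Substitute:
  sigma = 353000 / 0.0044
  sigma = 8.023 × 10⁷ Pa
Convert: sigma = 8.023 × 10⁷ Pa = 80.23 MPa
Final answer: sigma = 80.23 MPa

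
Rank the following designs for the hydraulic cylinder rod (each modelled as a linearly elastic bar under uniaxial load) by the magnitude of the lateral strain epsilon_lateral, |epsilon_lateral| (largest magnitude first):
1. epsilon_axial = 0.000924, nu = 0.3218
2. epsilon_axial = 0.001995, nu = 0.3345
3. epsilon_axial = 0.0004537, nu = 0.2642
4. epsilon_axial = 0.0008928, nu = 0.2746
Model: a linearly elastic bar under uniaxial load, so epsilon_lateral = -nu·epsilon_axial (SI units).
  Case 1: epsilon_lateral = -(0.3218 × 0.000924) = -0.0002973
  Case 2: epsilon_lateral = -(0.3345 × 0.001995) = -0.0006673
  Case 3: epsilon_lateral = -(0.2642 × 0.0004537) = -0.0001199
  Case 4: epsilon_lateral = -(0.2746 × 0.0008928) = -0.0002452
Ordering by |epsilon_lateral|: 0.0006673 (case 2) > 0.0002973 (case 1) > 0.0002452 (case 4) > 0.0001199 (case 3)
Final answer: 2, 1, 4, 3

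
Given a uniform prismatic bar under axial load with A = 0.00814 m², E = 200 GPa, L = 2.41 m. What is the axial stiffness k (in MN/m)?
Model: a uniform prismatic bar under axial load, so k = (A·E) / L.
Convert to SI units:
  E = 200 GPa = 2 × 10¹¹ Pa
Substitute:
  k = (0.00814 × (2 × 10¹¹)) / 2.41
  k = 6.755 × 10⁸ N/m
Convert: k = 6.755 × 10⁸ N/m = 675.5 MN/m
Final answer: k = 675.5 MN/m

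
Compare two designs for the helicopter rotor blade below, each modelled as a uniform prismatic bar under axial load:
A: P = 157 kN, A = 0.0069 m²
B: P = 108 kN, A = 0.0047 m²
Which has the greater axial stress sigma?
Model: a uniform prismatic bar under axial load, so sigma = P / A (SI units).
  A: sigma = 157000 / 0.0069 = 2.275 × 10⁷ Pa = 22.75 MPa
  B: sigma = 108000 / 0.0047 = 2.298 × 10⁷ Pa = 22.98 MPa
22.98 MPa > 22.75 MPa, so B is larger.
Final answer: B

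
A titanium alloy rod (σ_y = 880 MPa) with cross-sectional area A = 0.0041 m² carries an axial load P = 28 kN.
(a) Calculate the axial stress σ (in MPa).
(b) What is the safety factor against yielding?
(a) Axial stress σ = P/A. Convert P = 28 kN = 28000 N.
  σ = 28000 / 0.0041 = 6.829 × 10⁶ Pa = 6.829 MPa
(b) Safety factor SF = σ_y/σ = 880 / 6.829 = 128.9
Final answer: (a) σ = 6.829 MPa, (b) SF = 128.9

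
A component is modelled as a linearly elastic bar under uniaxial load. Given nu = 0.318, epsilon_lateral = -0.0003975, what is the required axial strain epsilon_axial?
Model: a linearly elastic bar under uniaxial load, so epsilon_lateral = -nu·epsilon_axial.
Solve for epsilon_axial: epsilon_axial = -epsilon_lateral / nu.
Substitute:
  epsilon_axial = -(-0.0003975) / 0.318
  epsilon_axial = 0.00125
Final answer: epsilon_axial = 0.00125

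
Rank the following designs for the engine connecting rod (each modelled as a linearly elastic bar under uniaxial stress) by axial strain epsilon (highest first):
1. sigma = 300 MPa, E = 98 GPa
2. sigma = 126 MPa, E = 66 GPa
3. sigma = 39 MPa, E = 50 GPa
Model: a linearly elastic bar under uniaxial stress, so epsilon = sigma / E (SI units).
  Case 1: epsilon = (3 × 10⁸) / (9.8 × 10¹⁰) = 0.003061
  Case 2: epsilon = (1.26 × 10⁸) / (6.6 × 10¹⁰) = 0.001909
  Case 3: epsilon = (3.9 × 10⁷) / (5 × 10¹⁰) = 0.00078
Ordering: 0.003061 (case 1) > 0.001909 (case 2) > 0.00078 (case 3)
Final answer: 1, 2, 3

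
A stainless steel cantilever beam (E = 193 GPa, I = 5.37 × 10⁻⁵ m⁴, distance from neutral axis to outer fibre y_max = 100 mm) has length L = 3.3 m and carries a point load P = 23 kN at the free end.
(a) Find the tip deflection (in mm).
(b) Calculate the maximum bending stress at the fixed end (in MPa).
(a) Tip deflection of a cantilever with an end point load: δ = P·L^3 / (3·E·I). Convert P = 23 kN = 23000 N, E = 193 GPa = 1.93 × 10¹¹ Pa.
  δ = (23000 × 3.3^3) / (3 × (1.93 × 10¹¹) × (5.37 × 10⁻⁵)) = 0.02658 m = 26.58 mm
(b) Maximum bending moment at the fixed end: M = P·L = 23000 × 3.3 = 75900 N·m. Convert y_max = 100 mm = 0.1 m.
  σ = M·y_max / I = (75900 × 0.1) / (5.37 × 10⁻⁵) = 1.413 × 10⁸ Pa = 141.3 MPa
Final answer: (a) δ = 26.58 mm, (b) σ = 141.3 MPa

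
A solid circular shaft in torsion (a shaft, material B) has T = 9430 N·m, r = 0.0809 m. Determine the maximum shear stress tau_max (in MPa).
Model: a solid circular shaft in torsion, so tau_max = (2·T) / (π·r^3).
Substitute:
  tau_max = (2 × 9430) / (π × 0.0809^3)
  tau_max = 1.134 × 10⁷ Pa
Convert: tau_max = 1.134 × 10⁷ Pa = 11.34 MPa
Final answer: tau_max = 11.34 MPa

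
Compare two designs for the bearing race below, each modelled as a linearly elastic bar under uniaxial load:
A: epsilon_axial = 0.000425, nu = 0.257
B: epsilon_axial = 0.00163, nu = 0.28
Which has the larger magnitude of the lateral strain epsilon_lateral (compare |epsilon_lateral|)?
Model: a linearly elastic bar under uniaxial load, so epsilon_lateral = -nu·epsilon_axial (SI units).
  A: epsilon_lateral = -(0.257 × 0.000425) = -0.0001092
  B: epsilon_lateral = -(0.28 × 0.00163) = -0.0004564
|epsilon_lateral|: A = 0.0001092, B = 0.0004564, so B is larger in magnitude.
Final answer: B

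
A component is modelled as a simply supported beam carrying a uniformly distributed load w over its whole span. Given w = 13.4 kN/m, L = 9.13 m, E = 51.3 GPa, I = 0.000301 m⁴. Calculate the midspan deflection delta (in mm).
Model: a simply supported beam carrying a uniformly distributed load w over its whole span, so delta = (5·w·L^4) / (384·E·I).
Convert to SI units:
  w = 13.4 kN/m = 13400 N/m
  E = 51.3 GPa = 5.13 × 10¹⁰ Pa
Substitute:
  delta = (5 × 13400 × 9.13^4) / (384 × (5.13 × 10¹⁰) × 0.000301)
  delta = 0.07851 m
Convert: delta = 0.07851 m = 78.51 mm
Final answer: delta = 78.51 mm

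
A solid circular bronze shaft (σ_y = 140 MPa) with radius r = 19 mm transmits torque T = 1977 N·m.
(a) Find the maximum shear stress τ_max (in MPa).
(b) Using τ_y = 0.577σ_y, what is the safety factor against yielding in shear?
(a) For a solid circular shaft, τ_max = T·r/J with J = π·r^4/2, i.e. τ_max = 2·T / (π·r^3). Convert r = 19 mm = 0.019 m.
  τ_max = (2 × 1977) / (π × 0.019^3) = 1.835 × 10⁸ Pa = 183.5 MPa
(b) τ_y = 0.577 × 140 = 80.78 MPa
  SF = τ_y/τ_max = 80.78 / 183.5 = 0.4402
Final answer: (a) τ_max = 183.5 MPa, (b) SF = 0.4402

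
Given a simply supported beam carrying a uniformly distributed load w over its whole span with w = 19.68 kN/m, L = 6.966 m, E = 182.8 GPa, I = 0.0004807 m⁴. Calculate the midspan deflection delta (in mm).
Model: a simply supported beam carrying a uniformly distributed load w over its whole span, so delta = (5·w·L^4) / (384·E·I).
Convert to SI units:
  w = 19.68 kN/m = 19680 N/m
  E = 182.8 GPa = 1.828 × 10¹¹ Pa
Substitute:
  delta = (5 × 19680 × 6.966^4) / (384 × (1.828 × 10¹¹) × 0.0004807)
  delta = 0.006867 m
Convert: delta = 0.006867 m = 6.867 mm
Final answer: delta = 6.867 mm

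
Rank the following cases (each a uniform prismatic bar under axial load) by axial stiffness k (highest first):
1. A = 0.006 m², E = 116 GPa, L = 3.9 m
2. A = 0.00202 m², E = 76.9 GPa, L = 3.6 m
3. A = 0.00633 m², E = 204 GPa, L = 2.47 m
Model: a uniform prismatic bar under axial load, so k = (A·E) / L (SI units).
  Case 1: k = (0.006 × (1.16 × 10¹¹)) / 3.9 = 1.785 × 10⁸ N/m = 178.5 MN/m
  Case 2: k = (0.00202 × (7.69 × 10¹⁰)) / 3.6 = 4.315 × 10⁷ N/m = 43.15 MN/m
  Case 3: k = (0.00633 × (2.04 × 10¹¹)) / 2.47 = 5.228 × 10⁸ N/m = 522.8 MN/m
Ordering: 522.8 MN/m (case 3) > 178.5 MN/m (case 1) > 43.15 MN/m (case 2)
Final answer: 3, 1, 2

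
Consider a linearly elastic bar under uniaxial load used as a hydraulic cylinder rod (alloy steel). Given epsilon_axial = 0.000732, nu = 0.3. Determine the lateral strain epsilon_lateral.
Model: a linearly elastic bar under uniaxial load, so epsilon_lateral = -nu·epsilon_axial.
Substitute:
  epsilon_lateral = -(0.3 × 0.000732)
  epsilon_lateral = -0.0002196
Final answer: epsilon_lateral = -0.0002196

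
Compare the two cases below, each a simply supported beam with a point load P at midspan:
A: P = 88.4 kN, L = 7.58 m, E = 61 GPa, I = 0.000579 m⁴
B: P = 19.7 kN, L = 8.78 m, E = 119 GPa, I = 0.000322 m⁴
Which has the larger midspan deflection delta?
Model: a simply supported beam with a point load P at midspan, so delta = (P·L^3) / (48·E·I) (SI units).
  A: delta = (88400 × 7.58^3) / (48 × (6.1 × 10¹⁰) × 0.000579) = 0.02271 m = 22.71 mm
  B: delta = (19700 × 8.78^3) / (48 × (1.19 × 10¹¹) × 0.000322) = 0.007249 m = 7.249 mm
22.71 mm > 7.249 mm, so A is larger.
Final answer: A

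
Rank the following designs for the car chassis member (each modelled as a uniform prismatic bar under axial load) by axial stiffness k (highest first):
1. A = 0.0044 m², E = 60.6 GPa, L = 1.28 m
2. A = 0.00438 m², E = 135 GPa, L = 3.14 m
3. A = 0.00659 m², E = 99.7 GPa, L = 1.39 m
Model: a uniform prismatic bar under axial load, so k = (A·E) / L (SI units).
  Case 1: k = (0.0044 × (6.06 × 10¹⁰)) / 1.28 = 2.083 × 10⁸ N/m = 208.3 MN/m
  Case 2: k = (0.00438 × (1.35 × 10¹¹)) / 3.14 = 1.883 × 10⁸ N/m = 188.3 MN/m
  Case 3: k = (0.00659 × (9.97 × 10¹⁰)) / 1.39 = 4.727 × 10⁸ N/m = 472.7 MN/m
Ordering: 472.7 MN/m (case 3) > 208.3 MN/m (case 1) > 188.3 MN/m (case 2)
Final answer: 3, 1, 2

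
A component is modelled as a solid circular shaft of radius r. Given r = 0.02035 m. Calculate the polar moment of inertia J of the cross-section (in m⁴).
Model: a solid circular shaft of radius r, so J = (π·r^4) / 2.
Substitute:
  J = (π × 0.02035^4) / 2
  J = 2.694 × 10⁻⁷ m⁴
Final answer: J = 2.694 × 10⁻⁷ m⁴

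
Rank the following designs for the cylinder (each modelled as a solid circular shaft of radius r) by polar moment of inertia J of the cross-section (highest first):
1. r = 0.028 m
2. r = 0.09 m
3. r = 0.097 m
Model: a solid circular shaft of radius r, so J = (π·r^4) / 2 (SI units).
  Case 1: J = (π × 0.028^4) / 2 = 9.655 × 10⁻⁷ m⁴
  Case 2: J = (π × 0.09^4) / 2 = 0.0001031 m⁴
  Case 3: J = (π × 0.097^4) / 2 = 0.0001391 m⁴
Ordering: 0.0001391 m⁴ (case 3) > 0.0001031 m⁴ (case 2) > 9.655 × 10⁻⁷ m⁴ (case 1)
Final answer: 3, 2, 1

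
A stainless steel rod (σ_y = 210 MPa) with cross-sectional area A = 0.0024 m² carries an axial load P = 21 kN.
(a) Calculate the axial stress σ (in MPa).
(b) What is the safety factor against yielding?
(a) Axial stress σ = P/A. Convert P = 21 kN = 21000 N.
  σ = 21000 / 0.0024 = 8.75 × 10⁶ Pa = 8.75 MPa
(b) Safety factor SF = σ_y/σ = 210 / 8.75 = 24
Final answer: (a) σ = 8.75 MPa, (b) SF = 24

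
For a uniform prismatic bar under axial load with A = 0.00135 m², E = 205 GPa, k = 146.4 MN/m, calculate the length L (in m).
Model: a uniform prismatic bar under axial load, so k = (A·E) / L.
Solve for L: L = (A·E) / k.
Convert to SI units:
  E = 205 GPa = 2.05 × 10¹¹ Pa
  k = 146.4 MN/m = 1.464 × 10⁸ N/m
Substitute:
  L = (0.00135 × (2.05 × 10¹¹)) / (1.464 × 10⁸)
  L = 1.89 m
Final answer: L = 1.89 m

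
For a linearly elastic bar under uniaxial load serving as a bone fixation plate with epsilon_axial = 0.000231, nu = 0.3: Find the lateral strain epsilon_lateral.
Model: a linearly elastic bar under uniaxial load, so epsilon_lateral = -nu·epsilon_axial.
Substitute:
  epsilon_lateral = -(0.3 × 0.000231)
  epsilon_lateral = -6.93 × 10⁻⁵
Final answer: epsilon_lateral = -6.93 × 10⁻⁵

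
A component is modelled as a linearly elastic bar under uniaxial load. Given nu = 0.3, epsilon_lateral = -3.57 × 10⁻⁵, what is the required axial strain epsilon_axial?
Model: a linearly elastic bar under uniaxial load, so epsilon_lateral = -nu·epsilon_axial.
Solve for epsilon_axial: epsilon_axial = -epsilon_lateral / nu.
Substitute:
  epsilon_axial = -(-3.57 × 10⁻⁵) / 0.3
  epsilon_axial = 0.000119
Final answer: epsilon_axial = 0.000119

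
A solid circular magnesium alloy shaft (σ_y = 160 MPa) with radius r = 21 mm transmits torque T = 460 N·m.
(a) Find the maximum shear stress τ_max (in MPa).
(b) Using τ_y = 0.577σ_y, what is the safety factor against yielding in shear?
(a) For a solid circular shaft, τ_max = T·r/J with J = π·r^4/2, i.e. τ_max = 2·T / (π·r^3). Convert r = 21 mm = 0.021 m.
  τ_max = (2 × 460) / (π × 0.021^3) = 3.162 × 10⁷ Pa = 31.62 MPa
(b) τ_y = 0.577 × 160 = 92.32 MPa
  SF = τ_y/τ_max = 92.32 / 31.62 = 2.92
Final answer: (a) τ_max = 31.62 MPa, (b) SF = 2.92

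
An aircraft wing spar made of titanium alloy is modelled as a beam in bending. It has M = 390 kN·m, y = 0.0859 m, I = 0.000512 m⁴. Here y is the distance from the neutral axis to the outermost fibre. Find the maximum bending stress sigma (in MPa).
Model: a beam in bending, so sigma = (M·y) / I.
Convert to SI units:
  M = 390 kN·m = 390000 N·m
Substitute:
  sigma = (390000 × 0.0859) / 0.000512
  sigma = 6.543 × 10⁷ Pa
Convert: sigma = 6.543 × 10⁷ Pa = 65.43 MPa
Final answer: sigma = 65.43 MPa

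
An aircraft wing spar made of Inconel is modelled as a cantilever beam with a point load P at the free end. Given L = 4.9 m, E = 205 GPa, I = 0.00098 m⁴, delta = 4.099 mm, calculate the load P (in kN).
Model: a cantilever beam with a point load P at the free end, so delta = (P·L^3) / (3·E·I).
Solve for P: P = (3·delta·E·I) / L^3.
Convert to SI units:
  E = 205 GPa = 2.05 × 10¹¹ Pa
  delta = 4.099 mm = 0.004099 m
Substitute:
  P = (3 × 0.004099 × (2.05 × 10¹¹) × 0.00098) / 4.9^3
  P = 21000 N
Convert: P = 21000 N = 21 kN
Final answer: P = 21 kN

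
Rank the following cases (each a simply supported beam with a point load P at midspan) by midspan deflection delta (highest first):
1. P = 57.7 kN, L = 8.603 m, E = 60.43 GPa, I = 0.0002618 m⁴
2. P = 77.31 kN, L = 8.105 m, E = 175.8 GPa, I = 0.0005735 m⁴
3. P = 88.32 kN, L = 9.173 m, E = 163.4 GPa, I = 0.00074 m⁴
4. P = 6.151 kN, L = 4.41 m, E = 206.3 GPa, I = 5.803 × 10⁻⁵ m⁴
Model: a simply supported beam with a point load P at midspan, so delta = (P·L^3) / (48·E·I) (SI units).
  Case 1: delta = (57700 × 8.603^3) / (48 × (6.043 × 10¹⁰) × 0.0002618) = 0.04838 m = 48.38 mm
  Case 2: delta = (77310 × 8.105^3) / (48 × (1.758 × 10¹¹) × 0.0005735) = 0.008506 m = 8.506 mm
  Case 3: delta = (88320 × 9.173^3) / (48 × (1.634 × 10¹¹) × 0.00074) = 0.01175 m = 11.75 mm
  Case 4: delta = (6151 × 4.41^3) / (48 × (2.063 × 10¹¹) × (5.803 × 10⁻⁵)) = 0.0009181 m = 0.9181 mm
Ordering: 48.38 mm (case 1) > 11.75 mm (case 3) > 8.506 mm (case 2) > 0.9181 mm (case 4)
Final answer: 1, 3, 2, 4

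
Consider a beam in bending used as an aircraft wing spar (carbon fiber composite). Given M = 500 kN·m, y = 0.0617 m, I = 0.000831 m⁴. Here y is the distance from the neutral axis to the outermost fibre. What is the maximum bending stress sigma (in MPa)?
Model: a beam in bending, so sigma = (M·y) / I.
Convert to SI units:
  M = 500 kN·m = 500000 N·m
Substitute:
  sigma = (500000 × 0.0617) / 0.000831
  sigma = 3.712 × 10⁷ Pa
Convert: sigma = 3.712 × 10⁷ Pa = 37.12 MPa
Final answer: sigma = 37.12 MPa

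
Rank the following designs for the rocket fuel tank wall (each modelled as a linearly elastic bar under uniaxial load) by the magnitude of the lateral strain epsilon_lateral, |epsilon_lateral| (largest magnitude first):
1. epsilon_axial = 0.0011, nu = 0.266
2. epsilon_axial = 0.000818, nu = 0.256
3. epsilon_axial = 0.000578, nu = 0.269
Model: a linearly elastic bar under uniaxial load, so epsilon_lateral = -nu·epsilon_axial (SI units).
  Case 1: epsilon_lateral = -(0.266 × 0.0011) = -0.0002926
  Case 2: epsilon_lateral = -(0.256 × 0.000818) = -0.0002094
  Case 3: epsilon_lateral = -(0.269 × 0.000578) = -0.0001555
Ordering by |epsilon_lateral|: 0.0002926 (case 1) > 0.0002094 (case 2) > 0.0001555 (case 3)
Final answer: 1, 2, 3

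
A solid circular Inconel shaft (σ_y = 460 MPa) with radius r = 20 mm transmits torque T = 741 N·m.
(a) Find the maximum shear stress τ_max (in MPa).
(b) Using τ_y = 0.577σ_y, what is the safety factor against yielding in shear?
(a) For a solid circular shaft, τ_max = T·r/J with J = π·r^4/2, i.e. τ_max = 2·T / (π·r^3). Convert r = 20 mm = 0.02 m.
  τ_max = (2 × 741) / (π × 0.02^3) = 5.897 × 10⁷ Pa = 58.97 MPa
(b) τ_y = 0.577 × 460 = 265.42 MPa
  SF = τ_y/τ_max = 265.42 / 58.97 = 4.501
Final answer: (a) τ_max = 58.97 MPa, (b) SF = 4.501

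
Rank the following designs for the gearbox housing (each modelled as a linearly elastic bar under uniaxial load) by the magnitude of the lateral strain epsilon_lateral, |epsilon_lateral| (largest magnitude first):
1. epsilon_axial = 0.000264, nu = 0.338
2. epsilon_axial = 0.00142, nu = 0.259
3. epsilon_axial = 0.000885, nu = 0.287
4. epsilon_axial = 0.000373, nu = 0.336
Model: a linearly elastic bar under uniaxial load, so epsilon_lateral = -nu·epsilon_axial (SI units).
  Case 1: epsilon_lateral = -(0.338 × 0.000264) = -8.923 × 10⁻⁵
  Case 2: epsilon_lateral = -(0.259 × 0.00142) = -0.0003678
  Case 3: epsilon_lateral = -(0.287 × 0.000885) = -0.000254
  Case 4: epsilon_lateral = -(0.336 × 0.000373) = -0.0001253
Ordering by |epsilon_lateral|: 0.0003678 (case 2) > 0.000254 (case 3) > 0.0001253 (case 4) > 8.923 × 10⁻⁵ (case 1)
Final answer: 2, 3, 4, 1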